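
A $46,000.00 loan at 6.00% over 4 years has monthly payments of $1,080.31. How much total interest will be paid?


Total paid over the life of the loan = PMT × n.
Total paid = $1,080.31 × 48 = $51,854.88
Total interest = total paid − principal = $51,854.88 − $46,000.00 = $5,854.88

Total interest = (PMT × n) - PV = $5,854.88


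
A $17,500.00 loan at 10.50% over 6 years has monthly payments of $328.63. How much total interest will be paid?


Total paid over the life of the loan = PMT × n.
Total paid = $328.63 × 72 = $23,661.36
Total interest = total paid − principal = $23,661.36 − $17,500.00 = $6,161.36

Total interest = (PMT × n) - PV = $6,161.36


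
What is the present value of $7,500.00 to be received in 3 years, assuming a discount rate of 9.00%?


Present value formula: PV = FV / (1 + r)^t
PV = $7,500.00 / (1 + 0.09)^3
PV = $7,500.00 / 1.295029
PV = $5,791.38

PV = FV / (1 + r)^t = $5,791.38


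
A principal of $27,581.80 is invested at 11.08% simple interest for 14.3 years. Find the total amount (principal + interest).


Total amount formula: A = P(1 + rt) = P + P·r·t
Interest: I = P × r × t = $27,581.80 × 0.1108 × 14.3 = $43,701.71
A = P + I = $27,581.80 + $43,701.71 = $71,283.51

A = P + I = P(1 + rt) = $71,283.51


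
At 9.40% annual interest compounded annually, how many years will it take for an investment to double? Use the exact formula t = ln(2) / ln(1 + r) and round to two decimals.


Doubling condition: (1 + r)^t = 2
Take ln of both sides: t × ln(1 + r) = ln(2)
t = ln(2) / ln(1 + r)
t = 0.693147 / 0.089841
t = 7.72

t = ln(2) / ln(1 + r) = 7.72 years


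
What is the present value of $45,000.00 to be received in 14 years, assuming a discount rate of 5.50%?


Present value formula: PV = FV / (1 + r)^t
PV = $45,000.00 / (1 + 0.055)^14
PV = $45,000.00 / 2.1160915
PV = $21,265.62

PV = FV / (1 + r)^t = $21,265.62


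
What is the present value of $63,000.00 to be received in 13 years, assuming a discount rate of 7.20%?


Present value formula: PV = FV / (1 + r)^t
PV = $63,000.00 / (1 + 0.072)^13
PV = $63,000.00 / 2.469063
PV = $25,515.75

PV = FV / (1 + r)^t = $25,515.75


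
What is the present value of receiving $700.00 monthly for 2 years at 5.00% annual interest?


Present value of an ordinary annuity: PV = PMT × (1 − (1 + r)^(−n)) / r
Monthly rate r = 0.05/12 ≈ 0.00416667, n = 24
PV = $700.00 × (1 − (1 + 0.05/12)^(−24)) / (0.05/12)
PV = $700.00 × 22.793898
PV = $15,955.73

PV = PMT × (1-(1+r)^(-n))/r = $15,955.73


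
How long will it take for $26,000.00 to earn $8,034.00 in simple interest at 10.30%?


Rearrange the simple interest formula for t:
I = P × r × t  ⇒  t = I / (P × r)
t = $8,034.00 / ($26,000.00 × 0.103)
t = 3

t = I/(P×r) = 3 years


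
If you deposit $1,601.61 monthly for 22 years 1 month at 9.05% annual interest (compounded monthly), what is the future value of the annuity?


Future value of an ordinary annuity: FV = PMT × ((1 + r)^n − 1) / r
Monthly rate r = 0.0905/12 ≈ 0.00754167, n = 265
FV = $1,601.61 × ((1 + 0.0905/12)^265 − 1) / (0.0905/12)
FV = $1,601.61 × 838.431267
FV = $1,342,839.90

FV = PMT × ((1+r)^n - 1)/r = $1,342,839.90


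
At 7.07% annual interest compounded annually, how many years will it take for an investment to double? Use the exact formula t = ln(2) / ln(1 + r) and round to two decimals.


Doubling condition: (1 + r)^t = 2
Take ln of both sides: t × ln(1 + r) = ln(2)
t = ln(2) / ln(1 + r)
t = 0.693147 / 0.068313
t = 10.15

t = ln(2) / ln(1 + r) = 10.15 years


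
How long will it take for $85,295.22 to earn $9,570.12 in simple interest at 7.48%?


Rearrange the simple interest formula for t:
I = P × r × t  ⇒  t = I / (P × r)
t = $9,570.12 / ($85,295.22 × 0.0748)
t = 1.5

t = I/(P×r) = 1.5 years


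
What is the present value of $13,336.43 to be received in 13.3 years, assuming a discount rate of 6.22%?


Present value formula: PV = FV / (1 + r)^t
PV = $13,336.43 / (1 + 0.0622)^13.3
PV = $13,336.43 / 2.231227
PV = $5,977.17

PV = FV / (1 + r)^t = $5,977.17


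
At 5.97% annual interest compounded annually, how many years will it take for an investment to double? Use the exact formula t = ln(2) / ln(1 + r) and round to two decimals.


Doubling condition: (1 + r)^t = 2
Take ln of both sides: t × ln(1 + r) = ln(2)
t = ln(2) / ln(1 + r)
t = 0.693147 / 0.057986
t = 11.95

t = ln(2) / ln(1 + r) = 11.95 years


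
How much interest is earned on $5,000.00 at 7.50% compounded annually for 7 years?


Compound interest earned = final amount − principal.
A = P(1 + r/n)^(nt) = $5,000.00 × (1 + 0.075/1)^(1 × 7) = $8,295.25
Interest = A − P = $8,295.25 − $5,000.00 = $3,295.25

Interest = A - P = $3,295.25


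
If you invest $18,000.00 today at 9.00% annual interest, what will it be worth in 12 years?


Future value formula: FV = PV × (1 + r)^t
FV = $18,000.00 × (1 + 0.09)^12
FV = $18,000.00 × 2.812665
FV = $50,627.97

FV = PV × (1 + r)^t = $50,627.97


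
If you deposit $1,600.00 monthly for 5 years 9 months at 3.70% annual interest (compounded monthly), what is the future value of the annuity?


Future value of an ordinary annuity: FV = PMT × ((1 + r)^n − 1) / r
Monthly rate r = 0.037/12 ≈ 0.00308333, n = 69
FV = $1,600.00 × ((1 + 0.037/12)^69 − 1) / (0.037/12)
FV = $1,600.00 × 76.757998
FV = $122,812.80

FV = PMT × ((1+r)^n - 1)/r = $122,812.80


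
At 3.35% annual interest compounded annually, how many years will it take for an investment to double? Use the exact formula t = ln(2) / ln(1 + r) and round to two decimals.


Doubling condition: (1 + r)^t = 2
Take ln of both sides: t × ln(1 + r) = ln(2)
t = ln(2) / ln(1 + r)
t = 0.693147 / 0.032951
t = 21.04

t = ln(2) / ln(1 + r) = 21.04 years


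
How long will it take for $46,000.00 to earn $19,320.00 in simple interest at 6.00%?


Rearrange the simple interest formula for t:
I = P × r × t  ⇒  t = I / (P × r)
t = $19,320.00 / ($46,000.00 × 0.06)
t = 7

t = I/(P×r) = 7 years


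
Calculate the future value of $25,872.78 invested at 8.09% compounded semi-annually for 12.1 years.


Compound interest formula: A = P(1 + r/n)^(nt)
A = $25,872.78 × (1 + 0.0809/2)^(2 × 12.1)
Growth factor: (1 + 0.0809/2)^24.2 = 2.6106785
A = $25,872.78 × 2.6106785
A = $67,545.51

A = P(1 + r/n)^(nt) = $67,545.51


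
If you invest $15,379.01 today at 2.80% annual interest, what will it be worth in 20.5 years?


Future value formula: FV = PV × (1 + r)^t
FV = $15,379.01 × (1 + 0.028)^20.5
FV = $15,379.01 × 1.7614035
FV = $27,088.64

FV = PV × (1 + r)^t = $27,088.64


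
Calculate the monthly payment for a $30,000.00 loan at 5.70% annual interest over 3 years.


Loan payment formula: PMT = PV × r / (1 − (1 + r)^(−n))
Monthly rate r = 0.057/12 = 0.00475, n = 36 months
Denominator: 1 − (1 + 0.057/12)^(−36) = 0.156837
PMT = $30,000.00 × (0.057/12) / 0.156837
PMT = $908.59 per month

PMT = PV × r / (1-(1+r)^(-n)) = $908.59/month


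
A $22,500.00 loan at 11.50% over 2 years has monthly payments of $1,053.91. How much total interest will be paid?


Total paid over the life of the loan = PMT × n.
Total paid = $1,053.91 × 24 = $25,293.84
Total interest = total paid − principal = $25,293.84 − $22,500.00 = $2,793.84

Total interest = (PMT × n) - PV = $2,793.84


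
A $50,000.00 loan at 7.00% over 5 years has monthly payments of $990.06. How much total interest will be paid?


Total paid over the life of the loan = PMT × n.
Total paid = $990.06 × 60 = $59,403.60
Total interest = total paid − principal = $59,403.60 − $50,000.00 = $9,403.60

Total interest = (PMT × n) - PV = $9,403.60


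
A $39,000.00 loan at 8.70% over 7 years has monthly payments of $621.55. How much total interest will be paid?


Total paid over the life of the loan = PMT × n.
Total paid = $621.55 × 84 = $52,210.20
Total interest = total paid − principal = $52,210.20 − $39,000.00 = $13,210.20

Total interest = (PMT × n) - PV = $13,210.20


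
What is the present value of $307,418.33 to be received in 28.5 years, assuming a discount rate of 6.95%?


Present value formula: PV = FV / (1 + r)^t
PV = $307,418.33 / (1 + 0.0695)^28.5
PV = $307,418.33 / 6.7866036
PV = $45,297.82

PV = FV / (1 + r)^t = $45,297.82


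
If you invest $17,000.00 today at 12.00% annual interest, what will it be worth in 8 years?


Future value formula: FV = PV × (1 + r)^t
FV = $17,000.00 × (1 + 0.12)^8
FV = $17,000.00 × 2.475963
FV = $42,091.37

FV = PV × (1 + r)^t = $42,091.37


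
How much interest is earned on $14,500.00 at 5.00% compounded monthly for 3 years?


Compound interest earned = final amount − principal.
A = P(1 + r/n)^(nt) = $14,500.00 × (1 + 0.05/12)^(12 × 3) = $16,841.35
Interest = A − P = $16,841.35 − $14,500.00 = $2,341.35

Interest = A - P = $2,341.35


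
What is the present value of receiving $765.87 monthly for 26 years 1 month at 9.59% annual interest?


Present value of an ordinary annuity: PV = PMT × (1 − (1 + r)^(−n)) / r
Monthly rate r = 0.0959/12 ≈ 0.00799167, n = 313
PV = $765.87 × (1 − (1 + 0.0959/12)^(−313)) / (0.0959/12)
PV = $765.87 × 114.770818
PV = $87,899.53

PV = PMT × (1-(1+r)^(-n))/r = $87,899.53


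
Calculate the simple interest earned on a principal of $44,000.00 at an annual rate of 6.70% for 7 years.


Simple interest formula: I = P × r × t
I = $44,000.00 × 0.067 × 7
I = $20,636.00

I = P × r × t = $20,636.00


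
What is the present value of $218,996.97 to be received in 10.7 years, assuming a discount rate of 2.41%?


Present value formula: PV = FV / (1 + r)^t
PV = $218,996.97 / (1 + 0.0241)^10.7
PV = $218,996.97 / 1.2902187
PV = $169,736.32

PV = FV / (1 + r)^t = $169,736.32


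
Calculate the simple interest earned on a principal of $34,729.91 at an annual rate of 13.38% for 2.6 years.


Simple interest formula: I = P × r × t
I = $34,729.91 × 0.1338 × 2.6
I = $12,081.84

I = P × r × t = $12,081.84


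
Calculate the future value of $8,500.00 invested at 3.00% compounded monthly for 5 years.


Compound interest formula: A = P(1 + r/n)^(nt)
A = $8,500.00 × (1 + 0.03/12)^(12 × 5)
Growth factor: (1 + 0.03/12)^60 = 1.161617
A = $8,500.00 × 1.161617
A = $9,873.74

A = P(1 + r/n)^(nt) = $9,873.74


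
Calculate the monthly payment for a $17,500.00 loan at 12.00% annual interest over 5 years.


Loan payment formula: PMT = PV × r / (1 − (1 + r)^(−n))
Monthly rate r = 0.12/12 = 0.01, n = 60 months
Denominator: 1 − (1 + 0.12/12)^(−60) = 0.449550
PMT = $17,500.00 × (0.12/12) / 0.449550
PMT = $389.28 per month

PMT = PV × r / (1-(1+r)^(-n)) = $389.28/month


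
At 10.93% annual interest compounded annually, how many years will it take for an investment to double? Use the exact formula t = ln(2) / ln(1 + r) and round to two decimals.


Doubling condition: (1 + r)^t = 2
Take ln of both sides: t × ln(1 + r) = ln(2)
t = ln(2) / ln(1 + r)
t = 0.693147 / 0.103729
t = 6.68

t = ln(2) / ln(1 + r) = 6.68 years


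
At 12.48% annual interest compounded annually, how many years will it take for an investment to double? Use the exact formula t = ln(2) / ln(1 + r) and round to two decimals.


Doubling condition: (1 + r)^t = 2
Take ln of both sides: t × ln(1 + r) = ln(2)
t = ln(2) / ln(1 + r)
t = 0.693147 / 0.117605
t = 5.89

t = ln(2) / ln(1 + r) = 5.89 years


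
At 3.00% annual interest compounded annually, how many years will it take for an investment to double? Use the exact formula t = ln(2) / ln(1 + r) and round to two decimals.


Doubling condition: (1 + r)^t = 2
Take ln of both sides: t × ln(1 + r) = ln(2)
t = ln(2) / ln(1 + r)
t = 0.693147 / 0.029559
t = 23.45

t = ln(2) / ln(1 + r) = 23.45 years


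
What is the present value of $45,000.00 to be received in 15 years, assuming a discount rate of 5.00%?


Present value formula: PV = FV / (1 + r)^t
PV = $45,000.00 / (1 + 0.05)^15
PV = $45,000.00 / 2.078928
PV = $21,645.77

PV = FV / (1 + r)^t = $21,645.77


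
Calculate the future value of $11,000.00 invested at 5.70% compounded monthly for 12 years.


Compound interest formula: A = P(1 + r/n)^(nt)
A = $11,000.00 × (1 + 0.057/12)^(12 × 12)
Growth factor: (1 + 0.057/12)^144 = 1.9785824
A = $11,000.00 × 1.9785824
A = $21,764.41

A = P(1 + r/n)^(nt) = $21,764.41


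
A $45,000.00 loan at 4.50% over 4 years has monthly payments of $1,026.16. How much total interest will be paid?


Total paid over the life of the loan = PMT × n.
Total paid = $1,026.16 × 48 = $49,255.68
Total interest = total paid − principal = $49,255.68 − $45,000.00 = $4,255.68

Total interest = (PMT × n) - PV = $4,255.68


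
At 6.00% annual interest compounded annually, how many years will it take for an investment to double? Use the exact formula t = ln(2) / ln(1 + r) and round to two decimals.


Doubling condition: (1 + r)^t = 2
Take ln of both sides: t × ln(1 + r) = ln(2)
t = ln(2) / ln(1 + r)
t = 0.693147 / 0.058269
t = 11.90

t = ln(2) / ln(1 + r) = 11.90 years


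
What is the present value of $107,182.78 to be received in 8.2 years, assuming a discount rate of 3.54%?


Present value formula: PV = FV / (1 + r)^t
PV = $107,182.78 / (1 + 0.0354)^8.2
PV = $107,182.78 / 1.330108
PV = $80,582.01

PV = FV / (1 + r)^t = $80,582.01


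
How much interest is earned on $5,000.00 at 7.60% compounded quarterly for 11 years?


Compound interest earned = final amount − principal.
A = P(1 + r/n)^(nt) = $5,000.00 × (1 + 0.076/4)^(4 × 11) = $11,445.48
Interest = A − P = $11,445.48 − $5,000.00 = $6,445.48

Interest = A - P = $6,445.48


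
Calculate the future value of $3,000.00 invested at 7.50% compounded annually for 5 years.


Compound interest formula: A = P(1 + r/n)^(nt)
A = $3,000.00 × (1 + 0.075/1)^(1 × 5)
Growth factor: (1 + 0.075/1)^5 = 1.435629
A = $3,000.00 × 1.435629
A = $4,306.89

A = P(1 + r/n)^(nt) = $4,306.89


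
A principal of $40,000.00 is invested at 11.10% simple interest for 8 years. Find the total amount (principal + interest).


Total amount formula: A = P(1 + rt) = P + P·r·t
Interest: I = P × r × t = $40,000.00 × 0.111 × 8 = $35,520.00
A = P + I = $40,000.00 + $35,520.00 = $75,520.00

A = P + I = P(1 + rt) = $75,520.00


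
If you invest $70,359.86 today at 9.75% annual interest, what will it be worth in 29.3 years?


Future value formula: FV = PV × (1 + r)^t
FV = $70,359.86 × (1 + 0.0975)^29.3
FV = $70,359.86 × 15.2704803
FV = $1,074,428.86

FV = PV × (1 + r)^t = $1,074,428.86


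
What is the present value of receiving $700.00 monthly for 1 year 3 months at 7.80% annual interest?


Present value of an ordinary annuity: PV = PMT × (1 − (1 + r)^(−n)) / r
Monthly rate r = 0.078/12 = 0.0065, n = 15
PV = $700.00 × (1 − (1 + 0.078/12)^(−15)) / (0.078/12)
PV = $700.00 × 14.247910
PV = $9,973.54

PV = PMT × (1-(1+r)^(-n))/r = $9,973.54


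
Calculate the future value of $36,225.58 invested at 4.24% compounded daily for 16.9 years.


Compound interest formula: A = P(1 + r/n)^(nt)
A = $36,225.58 × (1 + 0.0424/365)^(365 × 16.9)
Growth factor: (1 + 0.0424/365)^6168.5 = 2.0472929
A = $36,225.58 × 2.0472929
A = $74,164.37

A = P(1 + r/n)^(nt) = $74,164.37


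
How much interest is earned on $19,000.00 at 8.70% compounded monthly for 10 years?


Compound interest earned = final amount − principal.
A = P(1 + r/n)^(nt) = $19,000.00 × (1 + 0.087/12)^(12 × 10) = $45,209.19
Interest = A − P = $45,209.19 − $19,000.00 = $26,209.19

Interest = A - P = $26,209.19


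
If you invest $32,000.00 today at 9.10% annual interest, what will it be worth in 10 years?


Future value formula: FV = PV × (1 + r)^t
FV = $32,000.00 × (1 + 0.091)^10
FV = $32,000.00 × 2.3891725
FV = $76,453.52

FV = PV × (1 + r)^t = $76,453.52


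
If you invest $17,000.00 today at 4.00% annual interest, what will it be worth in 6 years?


Future value formula: FV = PV × (1 + r)^t
FV = $17,000.00 × (1 + 0.04)^6
FV = $17,000.00 × 1.265319
FV = $21,510.42

FV = PV × (1 + r)^t = $21,510.42


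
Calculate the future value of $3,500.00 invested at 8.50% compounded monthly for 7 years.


Compound interest formula: A = P(1 + r/n)^(nt)
A = $3,500.00 × (1 + 0.085/12)^(12 × 7)
Growth factor: (1 + 0.085/12)^84 = 1.809232
A = $3,500.00 × 1.809232
A = $6,332.31

A = P(1 + r/n)^(nt) = $6,332.31


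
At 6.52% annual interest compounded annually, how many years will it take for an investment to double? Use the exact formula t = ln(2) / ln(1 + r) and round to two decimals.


Doubling condition: (1 + r)^t = 2
Take ln of both sides: t × ln(1 + r) = ln(2)
t = ln(2) / ln(1 + r)
t = 0.693147 / 0.063163
t = 10.97

t = ln(2) / ln(1 + r) = 10.97 years


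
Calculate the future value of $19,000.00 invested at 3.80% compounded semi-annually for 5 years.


Compound interest formula: A = P(1 + r/n)^(nt)
A = $19,000.00 × (1 + 0.038/2)^(2 × 5)
Growth factor: (1 + 0.038/2)^10 = 1.2070961
A = $19,000.00 × 1.2070961
A = $22,934.83

A = P(1 + r/n)^(nt) = $22,934.83


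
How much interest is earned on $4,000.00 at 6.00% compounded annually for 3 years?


Compound interest earned = final amount − principal.
A = P(1 + r/n)^(nt) = $4,000.00 × (1 + 0.06/1)^(1 × 3) = $4,764.06
Interest = A − P = $4,764.06 − $4,000.00 = $764.06

Interest = A - P = $764.06


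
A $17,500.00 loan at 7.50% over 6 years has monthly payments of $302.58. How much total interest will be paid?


Total paid over the life of the loan = PMT × n.
Total paid = $302.58 × 72 = $21,785.76
Total interest = total paid − principal = $21,785.76 − $17,500.00 = $4,285.76

Total interest = (PMT × n) - PV = $4,285.76


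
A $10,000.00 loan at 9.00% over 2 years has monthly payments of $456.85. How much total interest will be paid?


Total paid over the life of the loan = PMT × n.
Total paid = $456.85 × 24 = $10,964.40
Total interest = total paid − principal = $10,964.40 − $10,000.00 = $964.40

Total interest = (PMT × n) - PV = $964.40


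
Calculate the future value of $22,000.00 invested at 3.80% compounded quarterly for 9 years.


Compound interest formula: A = P(1 + r/n)^(nt)
A = $22,000.00 × (1 + 0.038/4)^(4 × 9)
Growth factor: (1 + 0.038/4)^36 = 1.4054896
A = $22,000.00 × 1.4054896
A = $30,920.77

A = P(1 + r/n)^(nt) = $30,920.77


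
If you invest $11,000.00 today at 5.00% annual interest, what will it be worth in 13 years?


Future value formula: FV = PV × (1 + r)^t
FV = $11,000.00 × (1 + 0.05)^13
FV = $11,000.00 × 1.885649
FV = $20,742.14

FV = PV × (1 + r)^t = $20,742.14


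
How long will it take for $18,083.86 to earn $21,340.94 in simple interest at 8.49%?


Rearrange the simple interest formula for t:
I = P × r × t  ⇒  t = I / (P × r)
t = $21,340.94 / ($18,083.86 × 0.0849)
t = 13.9

t = I/(P×r) = 13.9 years


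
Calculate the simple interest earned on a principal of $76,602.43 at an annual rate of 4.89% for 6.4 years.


Simple interest formula: I = P × r × t
I = $76,602.43 × 0.0489 × 6.4
I = $23,973.50

I = P × r × t = $23,973.50


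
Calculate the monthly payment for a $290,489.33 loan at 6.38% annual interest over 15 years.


Loan payment formula: PMT = PV × r / (1 − (1 + r)^(−n))
Monthly rate r = 0.0638/12 ≈ 0.00531667, n = 180 months
Denominator: 1 − (1 + 0.0638/12)^(−180) = 0.614982
PMT = $290,489.33 × (0.0638/12) / 0.614982
PMT = $2,511.35 per month

PMT = PV × r / (1-(1+r)^(-n)) = $2,511.35/month


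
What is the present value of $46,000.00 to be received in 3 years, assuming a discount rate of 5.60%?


Present value formula: PV = FV / (1 + r)^t
PV = $46,000.00 / (1 + 0.056)^3
PV = $46,000.00 / 1.1775836
PV = $39,063.04

PV = FV / (1 + r)^t = $39,063.04


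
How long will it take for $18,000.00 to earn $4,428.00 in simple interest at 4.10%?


Rearrange the simple interest formula for t:
I = P × r × t  ⇒  t = I / (P × r)
t = $4,428.00 / ($18,000.00 × 0.041)
t = 6

t = I/(P×r) = 6 years


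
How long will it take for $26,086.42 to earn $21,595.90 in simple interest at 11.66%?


Rearrange the simple interest formula for t:
I = P × r × t  ⇒  t = I / (P × r)
t = $21,595.90 / ($26,086.42 × 0.1166)
t = 7.1

t = I/(P×r) = 7.1 years


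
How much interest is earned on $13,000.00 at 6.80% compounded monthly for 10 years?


Compound interest earned = final amount − principal.
A = P(1 + r/n)^(nt) = $13,000.00 × (1 + 0.068/12)^(12 × 10) = $25,611.20
Interest = A − P = $25,611.20 − $13,000.00 = $12,611.20

Interest = A - P = $12,611.20


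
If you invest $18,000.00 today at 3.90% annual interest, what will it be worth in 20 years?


Future value formula: FV = PV × (1 + r)^t
FV = $18,000.00 × (1 + 0.039)^20
FV = $18,000.00 × 2.149369
FV = $38,688.64

FV = PV × (1 + r)^t = $38,688.64


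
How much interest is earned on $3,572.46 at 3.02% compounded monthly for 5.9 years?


Compound interest earned = final amount − principal.
A = P(1 + r/n)^(nt) = $3,572.46 × (1 + 0.0302/12)^(12 × 5.9) = $4,268.28
Interest = A − P = $4,268.28 − $3,572.46 = $695.82

Interest = A - P = $695.82


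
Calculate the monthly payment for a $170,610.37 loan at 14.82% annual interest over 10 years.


Loan payment formula: PMT = PV × r / (1 − (1 + r)^(−n))
Monthly rate r = 0.1482/12 = 0.01235, n = 120 months
Denominator: 1 − (1 + 0.1482/12)^(−120) = 0.7707457
PMT = $170,610.37 × (0.1482/12) / 0.7707457
PMT = $2,733.77 per month

PMT = PV × r / (1-(1+r)^(-n)) = $2,733.77/month


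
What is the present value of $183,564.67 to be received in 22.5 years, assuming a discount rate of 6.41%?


Present value formula: PV = FV / (1 + r)^t
PV = $183,564.67 / (1 + 0.0641)^22.5
PV = $183,564.67 / 4.046737
PV = $45,361.16

PV = FV / (1 + r)^t = $45,361.16


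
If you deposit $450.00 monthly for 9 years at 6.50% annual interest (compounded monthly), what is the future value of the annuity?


Future value of an ordinary annuity: FV = PMT × ((1 + r)^n − 1) / r
Monthly rate r = 0.065/12 ≈ 0.00541667, n = 108
FV = $450.00 × ((1 + 0.065/12)^108 − 1) / (0.065/12)
FV = $450.00 × 146.244833
FV = $65,810.17

FV = PMT × ((1+r)^n - 1)/r = $65,810.17


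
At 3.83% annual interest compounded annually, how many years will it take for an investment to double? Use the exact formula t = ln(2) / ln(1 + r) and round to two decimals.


Doubling condition: (1 + r)^t = 2
Take ln of both sides: t × ln(1 + r) = ln(2)
t = ln(2) / ln(1 + r)
t = 0.693147 / 0.037585
t = 18.44

t = ln(2) / ln(1 + r) = 18.44 years


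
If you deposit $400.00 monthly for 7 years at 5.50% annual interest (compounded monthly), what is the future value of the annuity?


Future value of an ordinary annuity: FV = PMT × ((1 + r)^n − 1) / r
Monthly rate r = 0.055/12 ≈ 0.00458333, n = 84
FV = $400.00 × ((1 + 0.055/12)^84 − 1) / (0.055/12)
FV = $400.00 × 102.179391
FV = $40,871.76

FV = PMT × ((1+r)^n - 1)/r = $40,871.76


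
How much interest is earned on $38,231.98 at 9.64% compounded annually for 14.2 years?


Compound interest earned = final amount − principal.
A = P(1 + r/n)^(nt) = $38,231.98 × (1 + 0.0964/1)^(1 × 14.2) = $141,249.52
Interest = A − P = $141,249.52 − $38,231.98 = $103,017.54

Interest = A - P = $103,017.54


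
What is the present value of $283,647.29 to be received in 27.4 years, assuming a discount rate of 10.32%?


Present value formula: PV = FV / (1 + r)^t
PV = $283,647.29 / (1 + 0.1032)^27.4
PV = $283,647.29 / 14.747776
PV = $19,233.22

PV = FV / (1 + r)^t = $19,233.22


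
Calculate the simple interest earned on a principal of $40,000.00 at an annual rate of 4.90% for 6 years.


Simple interest formula: I = P × r × t
I = $40,000.00 × 0.049 × 6
I = $11,760.00

I = P × r × t = $11,760.00


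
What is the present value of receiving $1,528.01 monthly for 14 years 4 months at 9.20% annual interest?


Present value of an ordinary annuity: PV = PMT × (1 − (1 + r)^(−n)) / r
Monthly rate r = 0.092/12 ≈ 0.00766667, n = 172
PV = $1,528.01 × (1 − (1 + 0.092/12)^(−172)) / (0.092/12)
PV = $1,528.01 × 95.3686464
PV = $145,724.25

PV = PMT × (1-(1+r)^(-n))/r = $145,724.25


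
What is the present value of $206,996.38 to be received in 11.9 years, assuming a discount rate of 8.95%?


Present value formula: PV = FV / (1 + r)^t
PV = $206,996.38 / (1 + 0.0895)^11.9
PV = $206,996.38 / 2.7733462
PV = $74,637.77

PV = FV / (1 + r)^t = $74,637.77


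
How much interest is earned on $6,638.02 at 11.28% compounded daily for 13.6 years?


Compound interest earned = final amount − principal.
A = P(1 + r/n)^(nt) = $6,638.02 × (1 + 0.1128/365)^(365 × 13.6) = $30,773.59
Interest = A − P = $30,773.59 − $6,638.02 = $24,135.57

Interest = A - P = $24,135.57


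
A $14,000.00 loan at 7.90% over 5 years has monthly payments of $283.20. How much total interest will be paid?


Total paid over the life of the loan = PMT × n.
Total paid = $283.20 × 60 = $16,992.00
Total interest = total paid − principal = $16,992.00 − $14,000.00 = $2,992.00

Total interest = (PMT × n) - PV = $2,992.00


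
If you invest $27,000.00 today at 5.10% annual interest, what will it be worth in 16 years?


Future value formula: FV = PV × (1 + r)^t
FV = $27,000.00 × (1 + 0.051)^16
FV = $27,000.00 × 2.216376
FV = $59,842.15

FV = PV × (1 + r)^t = $59,842.15


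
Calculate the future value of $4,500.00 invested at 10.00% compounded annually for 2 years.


Compound interest formula: A = P(1 + r/n)^(nt)
A = $4,500.00 × (1 + 0.1/1)^(1 × 2)
Growth factor: (1 + 0.1/1)^2 = 1.210000
A = $4,500.00 × 1.210000
A = $5,445.00

A = P(1 + r/n)^(nt) = $5,445.00


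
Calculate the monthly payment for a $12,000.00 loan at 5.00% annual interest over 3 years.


Loan payment formula: PMT = PV × r / (1 − (1 + r)^(−n))
Monthly rate r = 0.05/12 ≈ 0.00416667, n = 36 months
Denominator: 1 − (1 + 0.05/12)^(−36) = 0.139024
PMT = $12,000.00 × (0.05/12) / 0.139024
PMT = $359.65 per month

PMT = PV × r / (1-(1+r)^(-n)) = $359.65/month


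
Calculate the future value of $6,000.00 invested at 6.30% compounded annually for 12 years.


Compound interest formula: A = P(1 + r/n)^(nt)
A = $6,000.00 × (1 + 0.063/1)^(1 × 12)
Growth factor: (1 + 0.063/1)^12 = 2.081609
A = $6,000.00 × 2.081609
A = $12,489.65

A = P(1 + r/n)^(nt) = $12,489.65


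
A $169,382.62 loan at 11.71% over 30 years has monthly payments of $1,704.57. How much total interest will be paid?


Total paid over the life of the loan = PMT × n.
Total paid = $1,704.57 × 360 = $613,645.20
Total interest = total paid − principal = $613,645.20 − $169,382.62 = $444,262.58

Total interest = (PMT × n) - PV = $444,262.58


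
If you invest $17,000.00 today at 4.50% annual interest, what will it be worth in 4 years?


Future value formula: FV = PV × (1 + r)^t
FV = $17,000.00 × (1 + 0.045)^4
FV = $17,000.00 × 1.192519
FV = $20,272.82

FV = PV × (1 + r)^t = $20,272.82


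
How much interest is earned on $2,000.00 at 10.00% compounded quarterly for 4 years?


Compound interest earned = final amount − principal.
A = P(1 + r/n)^(nt) = $2,000.00 × (1 + 0.1/4)^(4 × 4) = $2,969.01
Interest = A − P = $2,969.01 − $2,000.00 = $969.01

Interest = A - P = $969.01


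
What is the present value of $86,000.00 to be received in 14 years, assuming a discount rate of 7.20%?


Present value formula: PV = FV / (1 + r)^t
PV = $86,000.00 / (1 + 0.072)^14
PV = $86,000.00 / 2.6468358
PV = $32,491.63

PV = FV / (1 + r)^t = $32,491.63


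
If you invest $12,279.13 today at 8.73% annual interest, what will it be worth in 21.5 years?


Future value formula: FV = PV × (1 + r)^t
FV = $12,279.13 × (1 + 0.0873)^21.5
FV = $12,279.13 × 6.046608
FV = $74,247.09

FV = PV × (1 + r)^t = $74,247.09


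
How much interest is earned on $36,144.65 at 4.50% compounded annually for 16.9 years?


Compound interest earned = final amount − principal.
A = P(1 + r/n)^(nt) = $36,144.65 × (1 + 0.045/1)^(1 × 16.9) = $76,051.77
Interest = A − P = $76,051.77 − $36,144.65 = $39,907.12

Interest = A - P = $39,907.12


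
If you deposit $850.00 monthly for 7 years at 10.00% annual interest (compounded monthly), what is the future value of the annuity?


Future value of an ordinary annuity: FV = PMT × ((1 + r)^n − 1) / r
Monthly rate r = 0.1/12 ≈ 0.00833333, n = 84
FV = $850.00 × ((1 + 0.1/12)^84 − 1) / (0.1/12)
FV = $850.00 × 120.950418
FV = $102,807.86

FV = PMT × ((1+r)^n - 1)/r = $102,807.86


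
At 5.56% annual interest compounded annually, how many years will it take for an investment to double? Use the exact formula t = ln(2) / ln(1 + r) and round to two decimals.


Doubling condition: (1 + r)^t = 2
Take ln of both sides: t × ln(1 + r) = ln(2)
t = ln(2) / ln(1 + r)
t = 0.693147 / 0.054109
t = 12.81

t = ln(2) / ln(1 + r) = 12.81 years


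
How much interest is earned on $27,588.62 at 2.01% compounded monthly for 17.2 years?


Compound interest earned = final amount − principal.
A = P(1 + r/n)^(nt) = $27,588.62 × (1 + 0.0201/12)^(12 × 17.2) = $38,971.64
Interest = A − P = $38,971.64 − $27,588.62 = $11,383.02

Interest = A - P = $11,383.02


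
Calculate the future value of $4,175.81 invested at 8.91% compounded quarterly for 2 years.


Compound interest formula: A = P(1 + r/n)^(nt)
A = $4,175.81 × (1 + 0.0891/4)^(4 × 2)
Growth factor: (1 + 0.0891/4)^8 = 1.192729
A = $4,175.81 × 1.192729
A = $4,980.61

A = P(1 + r/n)^(nt) = $4,980.61


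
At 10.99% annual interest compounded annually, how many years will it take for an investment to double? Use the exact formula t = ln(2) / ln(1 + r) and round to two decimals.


Doubling condition: (1 + r)^t = 2
Take ln of both sides: t × ln(1 + r) = ln(2)
t = ln(2) / ln(1 + r)
t = 0.693147 / 0.104270
t = 6.65

t = ln(2) / ln(1 + r) = 6.65 years


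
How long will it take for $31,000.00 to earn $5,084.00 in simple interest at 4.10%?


Rearrange the simple interest formula for t:
I = P × r × t  ⇒  t = I / (P × r)
t = $5,084.00 / ($31,000.00 × 0.041)
t = 4

t = I/(P×r) = 4 years


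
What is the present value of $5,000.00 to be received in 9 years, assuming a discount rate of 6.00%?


Present value formula: PV = FV / (1 + r)^t
PV = $5,000.00 / (1 + 0.06)^9
PV = $5,000.00 / 1.689479
PV = $2,959.49

PV = FV / (1 + r)^t = $2,959.49


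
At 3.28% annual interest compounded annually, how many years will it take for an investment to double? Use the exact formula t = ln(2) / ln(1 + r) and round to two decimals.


Doubling condition: (1 + r)^t = 2
Take ln of both sides: t × ln(1 + r) = ln(2)
t = ln(2) / ln(1 + r)
t = 0.693147 / 0.032274
t = 21.48

t = ln(2) / ln(1 + r) = 21.48 years


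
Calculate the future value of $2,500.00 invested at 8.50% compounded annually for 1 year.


Compound interest formula: A = P(1 + r/n)^(nt)
A = $2,500.00 × (1 + 0.085/1)^(1 × 1)
Growth factor: (1 + 0.085/1)^1 = 1.085000
A = $2,500.00 × 1.085000
A = $2,712.50

A = P(1 + r/n)^(nt) = $2,712.50


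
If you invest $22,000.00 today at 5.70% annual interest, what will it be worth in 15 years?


Future value formula: FV = PV × (1 + r)^t
FV = $22,000.00 × (1 + 0.057)^15
FV = $22,000.00 × 2.2968086
FV = $50,529.79

FV = PV × (1 + r)^t = $50,529.79


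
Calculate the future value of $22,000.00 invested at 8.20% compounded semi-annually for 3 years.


Compound interest formula: A = P(1 + r/n)^(nt)
A = $22,000.00 × (1 + 0.082/2)^(2 × 3)
Growth factor: (1 + 0.082/2)^6 = 1.2726365
A = $22,000.00 × 1.2726365
A = $27,998.00

A = P(1 + r/n)^(nt) = $27,998.00


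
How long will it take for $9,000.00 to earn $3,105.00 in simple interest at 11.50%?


Rearrange the simple interest formula for t:
I = P × r × t  ⇒  t = I / (P × r)
t = $3,105.00 / ($9,000.00 × 0.115)
t = 3

t = I/(P×r) = 3 years


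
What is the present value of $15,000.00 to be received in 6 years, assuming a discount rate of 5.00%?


Present value formula: PV = FV / (1 + r)^t
PV = $15,000.00 / (1 + 0.05)^6
PV = $15,000.00 / 1.340096
PV = $11,193.23

PV = FV / (1 + r)^t = $11,193.23


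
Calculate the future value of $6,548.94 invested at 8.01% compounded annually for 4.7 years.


Compound interest formula: A = P(1 + r/n)^(nt)
A = $6,548.94 × (1 + 0.0801/1)^(1 × 4.7)
Growth factor: (1 + 0.0801/1)^4.7 = 1.436417
A = $6,548.94 × 1.436417
A = $9,407.01

A = P(1 + r/n)^(nt) = $9,407.01


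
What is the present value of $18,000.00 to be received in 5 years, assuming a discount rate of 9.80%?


Present value formula: PV = FV / (1 + r)^t
PV = $18,000.00 / (1 + 0.098)^5
PV = $18,000.00 / 1.595922
PV = $11,278.75

PV = FV / (1 + r)^t = $11,278.75


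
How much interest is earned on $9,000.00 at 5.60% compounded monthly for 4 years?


Compound interest earned = final amount − principal.
A = P(1 + r/n)^(nt) = $9,000.00 × (1 + 0.056/12)^(12 × 4) = $11,253.77
Interest = A − P = $11,253.77 − $9,000.00 = $2,253.77

Interest = A - P = $2,253.77


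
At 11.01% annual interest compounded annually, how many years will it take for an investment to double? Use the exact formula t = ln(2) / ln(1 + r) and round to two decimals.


Doubling condition: (1 + r)^t = 2
Take ln of both sides: t × ln(1 + r) = ln(2)
t = ln(2) / ln(1 + r)
t = 0.693147 / 0.104450
t = 6.64

t = ln(2) / ln(1 + r) = 6.64 years


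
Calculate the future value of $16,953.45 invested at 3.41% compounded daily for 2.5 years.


Compound interest formula: A = P(1 + r/n)^(nt)
A = $16,953.45 × (1 + 0.0341/365)^(365 × 2.5)
Growth factor: (1 + 0.0341/365)^912.5 = 1.088985
A = $16,953.45 × 1.088985
A = $18,462.05

A = P(1 + r/n)^(nt) = $18,462.05


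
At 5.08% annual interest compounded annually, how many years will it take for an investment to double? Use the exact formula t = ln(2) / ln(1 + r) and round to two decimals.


Doubling condition: (1 + r)^t = 2
Take ln of both sides: t × ln(1 + r) = ln(2)
t = ln(2) / ln(1 + r)
t = 0.693147 / 0.049552
t = 13.99

t = ln(2) / ln(1 + r) = 13.99 years


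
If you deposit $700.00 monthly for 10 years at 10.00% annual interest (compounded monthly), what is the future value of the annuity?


Future value of an ordinary annuity: FV = PMT × ((1 + r)^n − 1) / r
Monthly rate r = 0.1/12 ≈ 0.00833333, n = 120
FV = $700.00 × ((1 + 0.1/12)^120 − 1) / (0.1/12)
FV = $700.00 × 204.844979
FV = $143,391.49

FV = PMT × ((1+r)^n - 1)/r = $143,391.49


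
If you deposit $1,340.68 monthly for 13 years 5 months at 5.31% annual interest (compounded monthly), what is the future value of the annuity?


Future value of an ordinary annuity: FV = PMT × ((1 + r)^n − 1) / r
Monthly rate r = 0.0531/12 = 0.004425, n = 161
FV = $1,340.68 × ((1 + 0.0531/12)^161 − 1) / (0.0531/12)
FV = $1,340.68 × 234.062779
FV = $313,803.29

FV = PMT × ((1+r)^n - 1)/r = $313,803.29


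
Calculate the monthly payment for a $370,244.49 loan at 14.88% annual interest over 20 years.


Loan payment formula: PMT = PV × r / (1 − (1 + r)^(−n))
Monthly rate r = 0.1488/12 = 0.0124, n = 240 months
Denominator: 1 − (1 + 0.1488/12)^(−240) = 0.948062
PMT = $370,244.49 × (0.1488/12) / 0.948062
PMT = $4,842.54 per month

PMT = PV × r / (1-(1+r)^(-n)) = $4,842.54/month


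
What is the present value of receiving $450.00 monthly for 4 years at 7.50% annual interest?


Present value of an ordinary annuity: PV = PMT × (1 − (1 + r)^(−n)) / r
Monthly rate r = 0.075/12 = 0.00625, n = 48
PV = $450.00 × (1 − (1 + 0.075/12)^(−48)) / (0.075/12)
PV = $450.00 × 41.358371
PV = $18,611.27

PV = PMT × (1-(1+r)^(-n))/r = $18,611.27


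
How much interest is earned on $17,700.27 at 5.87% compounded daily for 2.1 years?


Compound interest earned = final amount − principal.
A = P(1 + r/n)^(nt) = $17,700.27 × (1 + 0.0587/365)^(365 × 2.1) = $20,022.17
Interest = A − P = $20,022.17 − $17,700.27 = $2,321.90

Interest = A - P = $2,321.90


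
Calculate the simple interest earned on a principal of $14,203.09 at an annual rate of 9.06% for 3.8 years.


Simple interest formula: I = P × r × t
I = $14,203.09 × 0.0906 × 3.8
I = $4,889.84

I = P × r × t = $4,889.84


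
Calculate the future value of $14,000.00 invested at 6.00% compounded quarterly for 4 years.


Compound interest formula: A = P(1 + r/n)^(nt)
A = $14,000.00 × (1 + 0.06/4)^(4 × 4)
Growth factor: (1 + 0.06/4)^16 = 1.268986
A = $14,000.00 × 1.268986
A = $17,765.80

A = P(1 + r/n)^(nt) = $17,765.80


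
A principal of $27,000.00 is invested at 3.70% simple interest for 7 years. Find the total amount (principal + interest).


Total amount formula: A = P(1 + rt) = P + P·r·t
Interest: I = P × r × t = $27,000.00 × 0.037 × 7 = $6,993.00
A = P + I = $27,000.00 + $6,993.00 = $33,993.00

A = P + I = P(1 + rt) = $33,993.00


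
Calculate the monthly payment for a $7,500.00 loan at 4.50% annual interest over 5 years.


Loan payment formula: PMT = PV × r / (1 − (1 + r)^(−n))
Monthly rate r = 0.045/12 = 0.00375, n = 60 months
Denominator: 1 − (1 + 0.045/12)^(−60) = 0.201148
PMT = $7,500.00 × (0.045/12) / 0.201148
PMT = $139.82 per month

PMT = PV × r / (1-(1+r)^(-n)) = $139.82/month


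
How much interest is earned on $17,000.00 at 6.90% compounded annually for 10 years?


Compound interest earned = final amount − principal.
A = P(1 + r/n)^(nt) = $17,000.00 × (1 + 0.069/1)^(1 × 10) = $33,130.35
Interest = A − P = $33,130.35 − $17,000.00 = $16,130.35

Interest = A - P = $16,130.35


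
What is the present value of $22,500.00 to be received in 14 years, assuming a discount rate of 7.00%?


Present value formula: PV = FV / (1 + r)^t
PV = $22,500.00 / (1 + 0.07)^14
PV = $22,500.00 / 2.578534
PV = $8,725.89

PV = FV / (1 + r)^t = $8,725.89


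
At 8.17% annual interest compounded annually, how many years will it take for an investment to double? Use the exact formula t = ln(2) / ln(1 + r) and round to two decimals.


Doubling condition: (1 + r)^t = 2
Take ln of both sides: t × ln(1 + r) = ln(2)
t = ln(2) / ln(1 + r)
t = 0.693147 / 0.078534
t = 8.83

t = ln(2) / ln(1 + r) = 8.83 years


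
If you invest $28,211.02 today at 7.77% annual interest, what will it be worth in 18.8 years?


Future value formula: FV = PV × (1 + r)^t
FV = $28,211.02 × (1 + 0.0777)^18.8
FV = $28,211.02 × 4.0828197
FV = $115,180.51

FV = PV × (1 + r)^t = $115,180.51


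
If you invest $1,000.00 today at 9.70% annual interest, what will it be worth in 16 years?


Future value formula: FV = PV × (1 + r)^t
FV = $1,000.00 × (1 + 0.097)^16
FV = $1,000.00 × 4.3985146
FV = $4,398.51

FV = PV × (1 + r)^t = $4,398.51


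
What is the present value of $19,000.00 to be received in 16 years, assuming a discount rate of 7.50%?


Present value formula: PV = FV / (1 + r)^t
PV = $19,000.00 / (1 + 0.075)^16
PV = $19,000.00 / 3.180793
PV = $5,973.35

PV = FV / (1 + r)^t = $5,973.35


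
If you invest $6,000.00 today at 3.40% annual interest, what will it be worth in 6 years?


Future value formula: FV = PV × (1 + r)^t
FV = $6,000.00 × (1 + 0.034)^6
FV = $6,000.00 × 1.222146
FV = $7,332.88

FV = PV × (1 + r)^t = $7,332.88


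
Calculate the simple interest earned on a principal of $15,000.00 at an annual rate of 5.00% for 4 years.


Simple interest formula: I = P × r × t
I = $15,000.00 × 0.05 × 4
I = $3,000.00

I = P × r × t = $3,000.00


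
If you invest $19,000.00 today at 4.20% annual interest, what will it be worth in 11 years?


Future value formula: FV = PV × (1 + r)^t
FV = $19,000.00 × (1 + 0.042)^11
FV = $19,000.00 × 1.572334
FV = $29,874.35

FV = PV × (1 + r)^t = $29,874.35


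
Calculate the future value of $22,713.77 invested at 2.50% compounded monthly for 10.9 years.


Compound interest formula: A = P(1 + r/n)^(nt)
A = $22,713.77 × (1 + 0.025/12)^(12 × 10.9)
Growth factor: (1 + 0.025/12)^130.8 = 1.3128713
A = $22,713.77 × 1.3128713
A = $29,820.26

A = P(1 + r/n)^(nt) = $29,820.26
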